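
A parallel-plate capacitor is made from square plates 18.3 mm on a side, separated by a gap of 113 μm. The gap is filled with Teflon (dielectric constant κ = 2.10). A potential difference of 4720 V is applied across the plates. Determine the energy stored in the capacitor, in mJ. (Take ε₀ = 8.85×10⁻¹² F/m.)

A = (18.3 mm)² = 3.35×10⁻⁴ m².
C = κε₀A/d = 2.10 × 8.85×10⁻¹² × 3.35×10⁻⁴ / 1.13×10⁻⁴ = 5.51×10⁻¹¹ F.
U = ½CV² = ½ × 5.51×10⁻¹¹ × (4720)² = 6.14×10⁻⁴ J.

U ≈ 0.614 mJ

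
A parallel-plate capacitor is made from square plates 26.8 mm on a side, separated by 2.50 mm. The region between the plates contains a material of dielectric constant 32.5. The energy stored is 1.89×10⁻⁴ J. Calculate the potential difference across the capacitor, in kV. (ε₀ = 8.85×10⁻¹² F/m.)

A = (26.8 mm)² = 7.18×10⁻⁴ m².
C = κε₀A/d = 32.5 × 8.85×10⁻¹² × 7.18×10⁻⁴ / 2.50×10⁻³ = 8.26×10⁻¹¹ F.
V = √(2U/C) = √(2 × 1.89×10⁻⁴ / 8.26×10⁻¹¹) = 2.14×10³ V.

V ≈ 2.14 kV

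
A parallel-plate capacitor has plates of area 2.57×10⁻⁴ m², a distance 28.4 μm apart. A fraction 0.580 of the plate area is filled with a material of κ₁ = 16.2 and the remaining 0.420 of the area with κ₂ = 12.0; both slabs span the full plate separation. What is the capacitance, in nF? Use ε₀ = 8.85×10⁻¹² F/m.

Side-by-side slabs ⇒ two capacitors in parallel, each spanning the full gap.
C₁ = κ₁ε₀A₁/d = 16.2 × 8.85×10⁻¹² × 1.49×10⁻⁴ / 2.84×10⁻⁵ = 7.52×10⁻¹⁰ F.
C₂ = κ₂ε₀A₂/d = 12.0 × 8.85×10⁻¹² × 1.08×10⁻⁴ / 2.84×10⁻⁵ = 4.04×10⁻¹⁰ F.
C = C₁ + C₂ = 1.16×10⁻⁹ F.

1.16 nF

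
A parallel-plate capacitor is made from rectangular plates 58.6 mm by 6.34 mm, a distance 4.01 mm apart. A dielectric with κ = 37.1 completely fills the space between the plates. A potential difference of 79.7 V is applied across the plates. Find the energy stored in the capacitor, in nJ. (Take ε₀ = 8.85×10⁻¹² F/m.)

A = 58.6 × 6.34 mm² = 3.72×10⁻⁴ m².
C = κε₀A/d = 37.1 × 8.85×10⁻¹² × 3.72×10⁻⁴ / 4.01×10⁻³ = 3.04×10⁻¹¹ F.
U = ½CV² = ½ × 3.04×10⁻¹¹ × (79.7)² = 9.66×10⁻⁸ J.

U ≈ 96.6 nJ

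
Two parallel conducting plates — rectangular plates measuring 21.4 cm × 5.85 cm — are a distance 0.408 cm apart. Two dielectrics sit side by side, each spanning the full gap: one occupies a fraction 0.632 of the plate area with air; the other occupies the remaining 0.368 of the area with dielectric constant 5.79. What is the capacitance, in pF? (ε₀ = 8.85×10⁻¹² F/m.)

A = 21.4 × 5.85 cm² = 1.25×10⁻² m².
Side-by-side slabs ⇒ two capacitors in parallel, each spanning the full gap.
C₁ = κ₁ε₀A₁/d = 1.00 × 8.85×10⁻¹² × 7.91×10⁻³ / 4.08×10⁻³ = 1.72×10⁻¹¹ F.
C₂ = κ₂ε₀A₂/d = 5.79 × 8.85×10⁻¹² × 4.61×10⁻³ / 4.08×10⁻³ = 5.79×10⁻¹¹ F.
C = C₁ + C₂ = 7.50×10⁻¹¹ F.

C ≈ 75.0 pF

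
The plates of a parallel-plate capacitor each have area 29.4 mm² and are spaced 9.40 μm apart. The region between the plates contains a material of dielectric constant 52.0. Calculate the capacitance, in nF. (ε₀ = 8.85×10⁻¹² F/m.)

A = 29.4 mm² = 2.94×10⁻⁵ m².
C = κε₀A/d = 52.0 × 8.85×10⁻¹² × 2.94×10⁻⁵ / 9.40×10⁻⁶ = 1.44×10⁻⁹ F.

C ≈ 1.44 nF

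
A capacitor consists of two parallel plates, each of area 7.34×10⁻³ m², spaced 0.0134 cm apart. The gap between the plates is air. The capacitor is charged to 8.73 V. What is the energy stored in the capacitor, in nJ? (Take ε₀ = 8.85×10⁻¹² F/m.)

18.5 nJ

C = ε₀A/d = 8.85×10⁻¹² × 7.34×10⁻³ / 1.34×10⁻⁴ = 4.85×10⁻¹⁰ F.
U = ½CV² = ½ × 4.85×10⁻¹⁰ × (8.73)² = 1.85×10⁻⁸ J.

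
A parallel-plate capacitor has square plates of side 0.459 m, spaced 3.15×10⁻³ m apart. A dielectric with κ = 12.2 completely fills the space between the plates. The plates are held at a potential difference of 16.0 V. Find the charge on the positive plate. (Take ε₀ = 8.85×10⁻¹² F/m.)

A = (0.459 m)² = 0.211 m².
C = κε₀A/d = 12.2 × 8.85×10⁻¹² × 0.211 / 3.15×10⁻³ = 7.22×10⁻⁹ F.
Q = CV = 7.22×10⁻⁹ × 16.0 = 1.16×10⁻⁷ C.

Q ≈ 116 nC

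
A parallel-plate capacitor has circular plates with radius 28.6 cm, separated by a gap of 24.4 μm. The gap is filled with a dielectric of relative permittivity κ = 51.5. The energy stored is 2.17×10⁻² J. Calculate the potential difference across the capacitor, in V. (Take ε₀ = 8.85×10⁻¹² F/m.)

A = π(28.6 cm)² = 0.257 m².
C = κε₀A/d = 51.5 × 8.85×10⁻¹² × 0.257 / 2.44×10⁻⁵ = 4.80×10⁻⁶ F.
V = √(2U/C) = √(2 × 2.17×10⁻² / 4.80×10⁻⁶) = 95.1 V.

95.1 V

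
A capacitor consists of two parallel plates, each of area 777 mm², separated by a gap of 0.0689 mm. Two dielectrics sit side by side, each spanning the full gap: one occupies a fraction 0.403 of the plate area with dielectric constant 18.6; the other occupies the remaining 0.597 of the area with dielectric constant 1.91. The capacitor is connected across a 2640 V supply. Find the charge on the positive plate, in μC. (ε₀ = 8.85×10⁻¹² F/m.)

A = 777 mm² = 7.77×10⁻⁴ m².
Side-by-side slabs ⇒ two capacitors in parallel, each spanning the full gap.
C₁ = κ₁ε₀A₁/d = 18.6 × 8.85×10⁻¹² × 3.13×10⁻⁴ / 6.89×10⁻⁵ = 7.48×10⁻¹⁰ F.
C₂ = κ₂ε₀A₂/d = 1.91 × 8.85×10⁻¹² × 4.64×10⁻⁴ / 6.89×10⁻⁵ = 1.14×10⁻¹⁰ F.
C = C₁ + C₂ = 8.62×10⁻¹⁰ F.
Q = CV = 8.62×10⁻¹⁰ × 2640 = 2.28×10⁻⁶ C.

2.28 μC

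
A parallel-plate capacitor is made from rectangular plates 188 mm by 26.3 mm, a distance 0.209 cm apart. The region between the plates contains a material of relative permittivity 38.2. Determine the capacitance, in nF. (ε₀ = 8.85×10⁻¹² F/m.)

C ≈ 0.800 nF

A = 188 × 26.3 mm² = 4.94×10⁻³ m².
C = κε₀A/d = 38.2 × 8.85×10⁻¹² × 4.94×10⁻³ / 2.09×10⁻³ = 8.00×10⁻¹⁰ F.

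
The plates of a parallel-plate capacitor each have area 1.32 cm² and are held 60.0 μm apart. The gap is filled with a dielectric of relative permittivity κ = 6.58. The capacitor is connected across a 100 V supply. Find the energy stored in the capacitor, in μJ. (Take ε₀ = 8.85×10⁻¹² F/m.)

A = 1.32 cm² = 1.32×10⁻⁴ m².
C = κε₀A/d = 6.58 × 8.85×10⁻¹² × 1.32×10⁻⁴ / 6.00×10⁻⁵ = 1.28×10⁻¹⁰ F.
U = ½CV² = ½ × 1.28×10⁻¹⁰ × (100)² = 6.41×10⁻⁷ J.

U ≈ 0.641 μJ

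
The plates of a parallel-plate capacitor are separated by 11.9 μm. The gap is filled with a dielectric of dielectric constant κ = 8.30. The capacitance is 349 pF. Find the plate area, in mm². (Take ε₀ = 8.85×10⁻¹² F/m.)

A = Cd/(κε₀) = 3.49×10⁻¹⁰ × 1.19×10⁻⁵ / (8.30 × 8.85×10⁻¹²) = 5.65×10⁻⁵ m².

A ≈ 56.5 mm²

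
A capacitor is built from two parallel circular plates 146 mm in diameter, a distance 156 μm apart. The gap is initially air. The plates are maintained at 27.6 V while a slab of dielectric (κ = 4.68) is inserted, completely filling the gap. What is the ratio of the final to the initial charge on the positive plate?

4.68

Battery connected ⇒ V is held fixed.
C₂ = 4.68 C₁ and Q = CV, so Q₂/Q₁ = C₂/C₁ = 4.68.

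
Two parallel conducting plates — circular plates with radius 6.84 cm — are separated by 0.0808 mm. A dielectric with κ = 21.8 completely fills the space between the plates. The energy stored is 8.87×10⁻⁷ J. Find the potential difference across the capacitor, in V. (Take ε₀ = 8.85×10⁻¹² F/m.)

A = π(6.84 cm)² = 1.47×10⁻² m².
C = κε₀A/d = 21.8 × 8.85×10⁻¹² × 1.47×10⁻² / 8.08×10⁻⁵ = 3.51×10⁻⁸ F.
V = √(2U/C) = √(2 × 8.87×10⁻⁷ / 3.51×10⁻⁸) = 7.11 V.

V ≈ 7.11 V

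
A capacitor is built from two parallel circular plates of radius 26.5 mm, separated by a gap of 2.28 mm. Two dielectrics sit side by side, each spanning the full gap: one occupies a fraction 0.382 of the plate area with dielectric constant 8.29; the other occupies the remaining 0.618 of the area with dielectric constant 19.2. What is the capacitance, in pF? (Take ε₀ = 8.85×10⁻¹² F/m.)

C ≈ 129 pF

A = π(26.5 mm)² = 2.21×10⁻³ m².
Side-by-side slabs ⇒ two capacitors in parallel, each spanning the full gap.
C₁ = κ₁ε₀A₁/d = 8.29 × 8.85×10⁻¹² × 8.43×10⁻⁴ / 2.28×10⁻³ = 2.71×10⁻¹¹ F.
C₂ = κ₂ε₀A₂/d = 19.2 × 8.85×10⁻¹² × 1.36×10⁻³ / 2.28×10⁻³ = 1.02×10⁻¹⁰ F.
C = C₁ + C₂ = 1.29×10⁻¹⁰ F.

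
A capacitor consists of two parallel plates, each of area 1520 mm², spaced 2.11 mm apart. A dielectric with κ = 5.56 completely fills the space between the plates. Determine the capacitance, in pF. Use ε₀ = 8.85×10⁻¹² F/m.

A = 1520 mm² = 1.52×10⁻³ m².
C = κε₀A/d = 5.56 × 8.85×10⁻¹² × 1.52×10⁻³ / 2.11×10⁻³ = 3.54×10⁻¹¹ F.

35.4 pF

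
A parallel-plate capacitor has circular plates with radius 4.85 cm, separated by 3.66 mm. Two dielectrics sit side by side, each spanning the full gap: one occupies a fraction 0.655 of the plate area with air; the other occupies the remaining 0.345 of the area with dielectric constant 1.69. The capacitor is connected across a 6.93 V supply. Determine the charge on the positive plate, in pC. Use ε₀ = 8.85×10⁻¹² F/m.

Q ≈ 153 pC

A = π(4.85 cm)² = 7.39×10⁻³ m².
Side-by-side slabs ⇒ two capacitors in parallel, each spanning the full gap.
C₁ = κ₁ε₀A₁/d = 1.00 × 8.85×10⁻¹² × 4.84×10⁻³ / 3.66×10⁻³ = 1.17×10⁻¹¹ F.
C₂ = κ₂ε₀A₂/d = 1.69 × 8.85×10⁻¹² × 2.55×10⁻³ / 3.66×10⁻³ = 1.04×10⁻¹¹ F.
C = C₁ + C₂ = 2.21×10⁻¹¹ F.
Q = CV = 2.21×10⁻¹¹ × 6.93 = 1.53×10⁻¹⁰ C.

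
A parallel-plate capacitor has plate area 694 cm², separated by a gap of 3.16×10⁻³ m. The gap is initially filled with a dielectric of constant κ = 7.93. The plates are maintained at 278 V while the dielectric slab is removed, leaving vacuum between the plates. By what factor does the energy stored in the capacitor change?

0.126

Battery connected ⇒ V is held fixed.
C₂ = 0.126 C₁ and U = ½CV², so U₂/U₁ = C₂/C₁ = 0.126.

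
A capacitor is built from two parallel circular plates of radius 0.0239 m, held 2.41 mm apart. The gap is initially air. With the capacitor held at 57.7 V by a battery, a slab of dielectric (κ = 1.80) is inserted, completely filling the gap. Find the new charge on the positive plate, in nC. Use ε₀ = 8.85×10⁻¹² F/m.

A = π(0.0239 m)² = 1.79×10⁻³ m².
Initially C₁ = ε₀A/d = 8.85×10⁻¹² × 1.79×10⁻³ / 2.41×10⁻³ = 6.59×10⁻¹² F.
Q₁ = 3.80×10⁻¹⁰ C.
Battery connected ⇒ V is held fixed. C₂ = 1.80 C₁ and Q = CV, so Q₂/Q₁ = C₂/C₁ = 1.80.
Q₂ = 1.80 × 3.80×10⁻¹⁰ = 6.84×10⁻¹⁰ C.

Q ≈ 0.684 nC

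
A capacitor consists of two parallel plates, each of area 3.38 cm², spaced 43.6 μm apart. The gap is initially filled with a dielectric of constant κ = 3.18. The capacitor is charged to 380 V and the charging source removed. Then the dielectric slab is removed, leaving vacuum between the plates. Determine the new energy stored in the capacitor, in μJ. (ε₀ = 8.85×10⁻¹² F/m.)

A = 3.38 cm² = 3.38×10⁻⁴ m².
Initially C₁ = κε₀A/d = 3.18 × 8.85×10⁻¹² × 3.38×10⁻⁴ / 4.36×10⁻⁵ = 2.18×10⁻¹⁰ F.
U₁ = 1.58×10⁻⁵ J.
Isolated ⇒ Q is held fixed. C₂ = 0.314 C₁ and U = Q²/(2C), so U₂/U₁ = C₁/C₂ = 3.18.
U₂ = 3.18 × 1.58×10⁻⁵ = 5.01×10⁻⁵ J.

50.1 μJ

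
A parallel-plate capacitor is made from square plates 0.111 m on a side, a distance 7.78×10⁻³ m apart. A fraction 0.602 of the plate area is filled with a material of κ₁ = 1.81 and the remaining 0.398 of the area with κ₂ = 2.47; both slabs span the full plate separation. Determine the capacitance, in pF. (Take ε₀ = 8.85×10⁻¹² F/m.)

A = (0.111 m)² = 1.23×10⁻² m².
Side-by-side slabs ⇒ two capacitors in parallel, each spanning the full gap.
C₁ = κ₁ε₀A₁/d = 1.81 × 8.85×10⁻¹² × 7.42×10⁻³ / 7.78×10⁻³ = 1.53×10⁻¹¹ F.
C₂ = κ₂ε₀A₂/d = 2.47 × 8.85×10⁻¹² × 4.90×10⁻³ / 7.78×10⁻³ = 1.38×10⁻¹¹ F.
C = C₁ + C₂ = 2.90×10⁻¹¹ F.

29.0 pF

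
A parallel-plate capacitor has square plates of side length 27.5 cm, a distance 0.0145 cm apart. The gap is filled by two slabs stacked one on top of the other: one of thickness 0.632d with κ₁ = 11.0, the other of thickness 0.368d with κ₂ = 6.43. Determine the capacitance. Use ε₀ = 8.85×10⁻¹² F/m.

40.2 nF

A = (27.5 cm)² = 7.56×10⁻² m².
Stacked slabs ⇒ two capacitors in series, each with the full plate area.
C₁ = κ₁ε₀A/d₁ = 11.0 × 8.85×10⁻¹² × 7.56×10⁻² / 9.16×10⁻⁵ = 8.03×10⁻⁸ F.
C₂ = κ₂ε₀A/d₂ = 6.43 × 8.85×10⁻¹² × 7.56×10⁻² / 5.34×10⁻⁵ = 8.06×10⁻⁸ F.
C = (1/C₁ + 1/C₂)⁻¹ = 4.02×10⁻⁸ F.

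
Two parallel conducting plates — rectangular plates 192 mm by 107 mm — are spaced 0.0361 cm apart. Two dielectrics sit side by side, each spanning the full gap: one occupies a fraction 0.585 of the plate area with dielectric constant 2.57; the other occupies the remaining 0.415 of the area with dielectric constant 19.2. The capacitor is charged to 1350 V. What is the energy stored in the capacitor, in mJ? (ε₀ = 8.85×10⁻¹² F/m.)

4.35 mJ

A = 192 × 107 mm² = 2.05×10⁻² m².
Side-by-side slabs ⇒ two capacitors in parallel, each spanning the full gap.
C₁ = κ₁ε₀A₁/d = 2.57 × 8.85×10⁻¹² × 1.20×10⁻² / 3.61×10⁻⁴ = 7.57×10⁻¹⁰ F.
C₂ = κ₂ε₀A₂/d = 19.2 × 8.85×10⁻¹² × 8.53×10⁻³ / 3.61×10⁻⁴ = 4.01×10⁻⁹ F.
C = C₁ + C₂ = 4.77×10⁻⁹ F.
U = ½CV² = ½ × 4.77×10⁻⁹ × (1350)² = 4.35×10⁻³ J.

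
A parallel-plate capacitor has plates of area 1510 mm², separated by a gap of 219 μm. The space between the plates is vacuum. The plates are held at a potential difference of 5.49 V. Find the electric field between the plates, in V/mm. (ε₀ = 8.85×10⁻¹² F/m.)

E = V/d = 5.49 / 2.19×10⁻⁴ = 2.51×10⁴ V/m.

E ≈ 25.1 V/mm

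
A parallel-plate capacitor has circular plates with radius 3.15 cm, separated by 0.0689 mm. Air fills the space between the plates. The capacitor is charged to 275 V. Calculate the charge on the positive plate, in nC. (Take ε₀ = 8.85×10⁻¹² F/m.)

A = π(3.15 cm)² = 3.12×10⁻³ m².
C = ε₀A/d = 8.85×10⁻¹² × 3.12×10⁻³ / 6.89×10⁻⁵ = 4.00×10⁻¹⁰ F.
Q = CV = 4.00×10⁻¹⁰ × 275 = 1.10×10⁻⁷ C.

110 nC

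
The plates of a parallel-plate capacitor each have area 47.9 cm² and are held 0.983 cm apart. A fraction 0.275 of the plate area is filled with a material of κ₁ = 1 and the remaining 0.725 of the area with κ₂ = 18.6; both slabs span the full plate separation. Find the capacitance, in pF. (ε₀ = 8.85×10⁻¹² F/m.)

59.3 pF

A = 47.9 cm² = 4.79×10⁻³ m².
Side-by-side slabs ⇒ two capacitors in parallel, each spanning the full gap.
C₁ = κ₁ε₀A₁/d = 1.00 × 8.85×10⁻¹² × 1.32×10⁻³ / 9.83×10⁻³ = 1.19×10⁻¹² F.
C₂ = κ₂ε₀A₂/d = 18.6 × 8.85×10⁻¹² × 3.47×10⁻³ / 9.83×10⁻³ = 5.82×10⁻¹¹ F.
C = C₁ + C₂ = 5.93×10⁻¹¹ F.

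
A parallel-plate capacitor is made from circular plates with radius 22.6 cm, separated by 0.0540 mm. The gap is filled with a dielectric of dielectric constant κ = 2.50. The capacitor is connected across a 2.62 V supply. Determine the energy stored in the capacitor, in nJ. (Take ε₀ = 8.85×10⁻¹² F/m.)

226 nJ

A = π(22.6 cm)² = 0.160 m².
C = κε₀A/d = 2.50 × 8.85×10⁻¹² × 0.160 / 5.40×10⁻⁵ = 6.57×10⁻⁸ F.
U = ½CV² = ½ × 6.57×10⁻⁸ × (2.62)² = 2.26×10⁻⁷ J.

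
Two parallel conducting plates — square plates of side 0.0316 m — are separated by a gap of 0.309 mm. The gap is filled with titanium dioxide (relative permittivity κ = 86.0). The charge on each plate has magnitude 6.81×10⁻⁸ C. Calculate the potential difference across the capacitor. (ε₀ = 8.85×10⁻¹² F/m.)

V ≈ 27.7 V

A = (0.0316 m)² = 9.99×10⁻⁴ m².
C = κε₀A/d = 86.0 × 8.85×10⁻¹² × 9.99×10⁻⁴ / 3.09×10⁻⁴ = 2.46×10⁻⁹ F.
V = Q/C = 6.81×10⁻⁸ / 2.46×10⁻⁹ = 27.7 V.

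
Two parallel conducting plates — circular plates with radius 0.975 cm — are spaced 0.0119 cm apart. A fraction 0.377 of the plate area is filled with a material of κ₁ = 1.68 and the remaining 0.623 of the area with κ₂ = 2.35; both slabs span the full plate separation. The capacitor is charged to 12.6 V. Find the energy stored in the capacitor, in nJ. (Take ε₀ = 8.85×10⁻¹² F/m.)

A = π(0.975 cm)² = 2.99×10⁻⁴ m².
Side-by-side slabs ⇒ two capacitors in parallel, each spanning the full gap.
C₁ = κ₁ε₀A₁/d = 1.68 × 8.85×10⁻¹² × 1.13×10⁻⁴ / 1.19×10⁻⁴ = 1.41×10⁻¹¹ F.
C₂ = κ₂ε₀A₂/d = 2.35 × 8.85×10⁻¹² × 1.86×10⁻⁴ / 1.19×10⁻⁴ = 3.25×10⁻¹¹ F.
C = C₁ + C₂ = 4.66×10⁻¹¹ F.
U = ½CV² = ½ × 4.66×10⁻¹¹ × (12.6)² = 3.70×10⁻⁹ J.

U ≈ 3.70 nJ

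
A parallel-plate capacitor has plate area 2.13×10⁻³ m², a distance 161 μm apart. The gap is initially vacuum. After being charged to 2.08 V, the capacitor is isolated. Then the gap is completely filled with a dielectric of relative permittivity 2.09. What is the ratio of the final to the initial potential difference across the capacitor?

Isolated ⇒ Q is held fixed.
C₂ = 2.09 C₁ and V = Q/C, so V₂/V₁ = C₁/C₂ = 0.478.

0.478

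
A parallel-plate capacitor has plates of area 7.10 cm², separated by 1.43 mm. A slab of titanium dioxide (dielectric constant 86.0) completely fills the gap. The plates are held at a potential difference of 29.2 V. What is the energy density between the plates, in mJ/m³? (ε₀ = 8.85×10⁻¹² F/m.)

E = V/d = 29.2 / 1.43×10⁻³ = 2.04×10⁴ V/m.
u = ½κε₀E² = ½ × 86.0 × 8.85×10⁻¹² × (2.04×10⁴)² = 0.159 J/m³.

u ≈ 159 mJ/m³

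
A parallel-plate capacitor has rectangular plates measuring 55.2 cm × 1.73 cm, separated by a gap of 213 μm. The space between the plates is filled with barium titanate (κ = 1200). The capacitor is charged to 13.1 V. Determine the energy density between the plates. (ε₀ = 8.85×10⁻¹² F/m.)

E = V/d = 13.1 / 2.13×10⁻⁴ = 6.15×10⁴ V/m.
u = ½κε₀E² = ½ × 1200 × 8.85×10⁻¹² × (6.15×10⁴)² = 20.1 J/m³.

20.1 J/m³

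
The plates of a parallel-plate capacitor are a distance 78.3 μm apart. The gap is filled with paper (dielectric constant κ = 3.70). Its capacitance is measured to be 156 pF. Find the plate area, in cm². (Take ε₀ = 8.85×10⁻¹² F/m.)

A ≈ 3.73 cm²

A = Cd/(κε₀) = 1.56×10⁻¹⁰ × 7.83×10⁻⁵ / (3.70 × 8.85×10⁻¹²) = 3.73×10⁻⁴ m².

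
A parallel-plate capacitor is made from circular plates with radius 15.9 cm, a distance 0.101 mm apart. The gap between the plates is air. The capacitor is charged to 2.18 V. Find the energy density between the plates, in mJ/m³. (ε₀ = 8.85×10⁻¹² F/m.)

E = V/d = 2.18 / 1.01×10⁻⁴ = 2.16×10⁴ V/m.
u = ½ε₀E² = ½ × 8.85×10⁻¹² × (2.16×10⁴)² = 2.06×10⁻³ J/m³.

2.06 mJ/m³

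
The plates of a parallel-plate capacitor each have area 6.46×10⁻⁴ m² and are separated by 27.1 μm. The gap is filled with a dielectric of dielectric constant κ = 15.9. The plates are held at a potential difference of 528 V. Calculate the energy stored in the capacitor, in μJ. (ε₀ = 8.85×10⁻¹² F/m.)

U ≈ 468 μJ

C = κε₀A/d = 15.9 × 8.85×10⁻¹² × 6.46×10⁻⁴ / 2.71×10⁻⁵ = 3.35×10⁻⁹ F.
U = ½CV² = ½ × 3.35×10⁻⁹ × (528)² = 4.68×10⁻⁴ J.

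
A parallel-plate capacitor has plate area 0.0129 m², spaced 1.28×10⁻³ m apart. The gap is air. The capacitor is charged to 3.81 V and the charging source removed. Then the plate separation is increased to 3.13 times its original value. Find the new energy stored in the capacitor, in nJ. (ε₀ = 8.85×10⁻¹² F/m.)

Initially C₁ = ε₀A/d = 8.85×10⁻¹² × 1.29×10⁻² / 1.28×10⁻³ = 8.92×10⁻¹¹ F.
U₁ = 6.47×10⁻¹⁰ J.
Isolated ⇒ Q is held fixed. C₂ = 0.319 C₁ and U = Q²/(2C), so U₂/U₁ = C₁/C₂ = 3.13.
U₂ = 3.13 × 6.47×10⁻¹⁰ = 2.03×10⁻⁹ J.

U ≈ 2.03 nJ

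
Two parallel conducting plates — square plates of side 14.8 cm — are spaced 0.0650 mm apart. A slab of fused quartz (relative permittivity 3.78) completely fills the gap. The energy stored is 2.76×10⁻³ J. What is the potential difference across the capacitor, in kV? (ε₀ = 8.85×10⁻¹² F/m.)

A = (14.8 cm)² = 2.19×10⁻² m².
C = κε₀A/d = 3.78 × 8.85×10⁻¹² × 2.19×10⁻² / 6.50×10⁻⁵ = 1.13×10⁻⁸ F.
V = √(2U/C) = √(2 × 2.76×10⁻³ / 1.13×10⁻⁸) = 7.00×10² V.

0.700 kV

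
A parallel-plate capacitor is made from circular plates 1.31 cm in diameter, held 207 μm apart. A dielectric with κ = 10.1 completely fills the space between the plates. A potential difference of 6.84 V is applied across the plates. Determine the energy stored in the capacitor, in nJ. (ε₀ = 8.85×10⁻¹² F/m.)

A = π(1.31/2 cm)² = 1.35×10⁻⁴ m².
C = κε₀A/d = 10.1 × 8.85×10⁻¹² × 1.35×10⁻⁴ / 2.07×10⁻⁴ = 5.82×10⁻¹¹ F.
U = ½CV² = ½ × 5.82×10⁻¹¹ × (6.84)² = 1.36×10⁻⁹ J.

U ≈ 1.36 nJ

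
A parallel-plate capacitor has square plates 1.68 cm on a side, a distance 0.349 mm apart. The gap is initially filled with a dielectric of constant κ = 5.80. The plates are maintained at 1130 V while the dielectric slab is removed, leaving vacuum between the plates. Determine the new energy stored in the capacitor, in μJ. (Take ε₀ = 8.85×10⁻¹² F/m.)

4.57 μJ

A = (1.68 cm)² = 2.82×10⁻⁴ m².
Initially C₁ = κε₀A/d = 5.80 × 8.85×10⁻¹² × 2.82×10⁻⁴ / 3.49×10⁻⁴ = 4.15×10⁻¹¹ F.
U₁ = 2.65×10⁻⁵ J.
Battery connected ⇒ V is held fixed. C₂ = 0.172 C₁ and U = ½CV², so U₂/U₁ = C₂/C₁ = 0.172.
U₂ = 0.172 × 2.65×10⁻⁵ = 4.57×10⁻⁶ J.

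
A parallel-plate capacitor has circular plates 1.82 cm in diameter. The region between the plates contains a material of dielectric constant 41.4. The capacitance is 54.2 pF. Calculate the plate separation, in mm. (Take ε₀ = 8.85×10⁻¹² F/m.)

A = π(1.82/2 cm)² = 2.60×10⁻⁴ m².
d = κε₀A/C = 41.4 × 8.85×10⁻¹² × 2.60×10⁻⁴ / 5.42×10⁻¹¹ = 1.76×10⁻³ m.

d ≈ 1.76 mm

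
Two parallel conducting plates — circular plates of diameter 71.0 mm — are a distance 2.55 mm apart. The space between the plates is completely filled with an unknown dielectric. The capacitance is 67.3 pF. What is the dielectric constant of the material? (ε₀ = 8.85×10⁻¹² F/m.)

4.90

A = π(71.0/2 mm)² = 3.96×10⁻³ m².
κ = Cd/(ε₀A) = 6.73×10⁻¹¹ × 2.55×10⁻³ / (8.85×10⁻¹² × 3.96×10⁻³) = 4.90.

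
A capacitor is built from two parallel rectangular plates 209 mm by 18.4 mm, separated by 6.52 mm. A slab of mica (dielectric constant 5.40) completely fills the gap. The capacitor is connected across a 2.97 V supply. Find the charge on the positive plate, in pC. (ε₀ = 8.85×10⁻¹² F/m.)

A = 209 × 18.4 mm² = 3.85×10⁻³ m².
C = κε₀A/d = 5.40 × 8.85×10⁻¹² × 3.85×10⁻³ / 6.52×10⁻³ = 2.82×10⁻¹¹ F.
Q = CV = 2.82×10⁻¹¹ × 2.97 = 8.37×10⁻¹¹ C.

Q ≈ 83.7 pC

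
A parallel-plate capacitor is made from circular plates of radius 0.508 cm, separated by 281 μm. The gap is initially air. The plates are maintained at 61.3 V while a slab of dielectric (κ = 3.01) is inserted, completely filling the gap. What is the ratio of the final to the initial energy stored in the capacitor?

3.01

Battery connected ⇒ V is held fixed.
C₂ = 3.01 C₁ and U = ½CV², so U₂/U₁ = C₂/C₁ = 3.01.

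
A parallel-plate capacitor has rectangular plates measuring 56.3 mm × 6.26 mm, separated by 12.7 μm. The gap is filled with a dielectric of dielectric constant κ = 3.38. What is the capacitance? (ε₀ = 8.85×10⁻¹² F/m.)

A = 56.3 × 6.26 mm² = 3.52×10⁻⁴ m².
C = κε₀A/d = 3.38 × 8.85×10⁻¹² × 3.52×10⁻⁴ / 1.27×10⁻⁵ = 8.30×10⁻¹⁰ F.

0.830 nF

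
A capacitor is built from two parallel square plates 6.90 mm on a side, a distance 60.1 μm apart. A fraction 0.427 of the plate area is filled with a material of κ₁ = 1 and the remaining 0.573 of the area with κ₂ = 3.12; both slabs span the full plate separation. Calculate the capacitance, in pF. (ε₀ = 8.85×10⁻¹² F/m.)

A = (6.90 mm)² = 4.76×10⁻⁵ m².
Side-by-side slabs ⇒ two capacitors in parallel, each spanning the full gap.
C₁ = κ₁ε₀A₁/d = 1.00 × 8.85×10⁻¹² × 2.03×10⁻⁵ / 6.01×10⁻⁵ = 2.99×10⁻¹² F.
C₂ = κ₂ε₀A₂/d = 3.12 × 8.85×10⁻¹² × 2.73×10⁻⁵ / 6.01×10⁻⁵ = 1.25×10⁻¹¹ F.
C = C₁ + C₂ = 1.55×10⁻¹¹ F.

C ≈ 15.5 pF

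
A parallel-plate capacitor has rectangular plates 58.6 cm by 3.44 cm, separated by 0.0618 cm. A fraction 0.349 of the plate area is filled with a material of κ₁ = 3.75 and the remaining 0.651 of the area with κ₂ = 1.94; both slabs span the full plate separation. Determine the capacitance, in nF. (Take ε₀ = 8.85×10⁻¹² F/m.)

0.742 nF

A = 58.6 × 3.44 cm² = 2.02×10⁻² m².
Side-by-side slabs ⇒ two capacitors in parallel, each spanning the full gap.
C₁ = κ₁ε₀A₁/d = 3.75 × 8.85×10⁻¹² × 7.04×10⁻³ / 6.18×10⁻⁴ = 3.78×10⁻¹⁰ F.
C₂ = κ₂ε₀A₂/d = 1.94 × 8.85×10⁻¹² × 1.31×10⁻² / 6.18×10⁻⁴ = 3.65×10⁻¹⁰ F.
C = C₁ + C₂ = 7.42×10⁻¹⁰ F.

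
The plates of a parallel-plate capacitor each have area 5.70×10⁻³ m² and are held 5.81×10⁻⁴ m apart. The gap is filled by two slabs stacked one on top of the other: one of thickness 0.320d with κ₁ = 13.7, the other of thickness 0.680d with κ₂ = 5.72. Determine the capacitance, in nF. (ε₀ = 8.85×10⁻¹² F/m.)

0.610 nF

Stacked slabs ⇒ two capacitors in series, each with the full plate area.
C₁ = κ₁ε₀A/d₁ = 13.7 × 8.85×10⁻¹² × 5.70×10⁻³ / 1.86×10⁻⁴ = 3.72×10⁻⁹ F.
C₂ = κ₂ε₀A/d₂ = 5.72 × 8.85×10⁻¹² × 5.70×10⁻³ / 3.95×10⁻⁴ = 7.30×10⁻¹⁰ F.
C = (1/C₁ + 1/C₂)⁻¹ = 6.10×10⁻¹⁰ F.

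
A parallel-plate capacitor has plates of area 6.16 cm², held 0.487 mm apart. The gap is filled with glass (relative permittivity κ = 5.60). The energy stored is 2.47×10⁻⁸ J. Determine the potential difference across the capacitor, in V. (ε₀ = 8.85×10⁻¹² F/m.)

A = 6.16 cm² = 6.16×10⁻⁴ m².
C = κε₀A/d = 5.60 × 8.85×10⁻¹² × 6.16×10⁻⁴ / 4.87×10⁻⁴ = 6.27×10⁻¹¹ F.
V = √(2U/C) = √(2 × 2.47×10⁻⁸ / 6.27×10⁻¹¹) = 28.1 V.

V ≈ 28.1 V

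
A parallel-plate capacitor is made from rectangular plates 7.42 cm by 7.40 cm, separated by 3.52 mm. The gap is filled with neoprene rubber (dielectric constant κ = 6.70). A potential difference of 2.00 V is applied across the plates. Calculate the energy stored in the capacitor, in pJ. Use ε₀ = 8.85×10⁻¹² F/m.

A = 7.42 × 7.40 cm² = 5.49×10⁻³ m².
C = κε₀A/d = 6.70 × 8.85×10⁻¹² × 5.49×10⁻³ / 3.52×10⁻³ = 9.25×10⁻¹¹ F.
U = ½CV² = ½ × 9.25×10⁻¹¹ × (2.00)² = 1.85×10⁻¹⁰ J.

U ≈ 185 pJ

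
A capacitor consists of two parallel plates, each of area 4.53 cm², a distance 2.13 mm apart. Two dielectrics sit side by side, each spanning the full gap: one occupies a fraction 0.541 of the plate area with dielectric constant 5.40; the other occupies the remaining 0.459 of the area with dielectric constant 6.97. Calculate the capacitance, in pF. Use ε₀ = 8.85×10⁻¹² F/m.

A = 4.53 cm² = 4.53×10⁻⁴ m².
Side-by-side slabs ⇒ two capacitors in parallel, each spanning the full gap.
C₁ = κ₁ε₀A₁/d = 5.40 × 8.85×10⁻¹² × 2.45×10⁻⁴ / 2.13×10⁻³ = 5.50×10⁻¹² F.
C₂ = κ₂ε₀A₂/d = 6.97 × 8.85×10⁻¹² × 2.08×10⁻⁴ / 2.13×10⁻³ = 6.02×10⁻¹² F.
C = C₁ + C₂ = 1.15×10⁻¹¹ F.

C ≈ 11.5 pF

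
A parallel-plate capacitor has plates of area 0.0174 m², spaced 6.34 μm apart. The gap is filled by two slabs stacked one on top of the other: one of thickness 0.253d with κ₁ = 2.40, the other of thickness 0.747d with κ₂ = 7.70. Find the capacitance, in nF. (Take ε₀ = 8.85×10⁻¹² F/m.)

Stacked slabs ⇒ two capacitors in series, each with the full plate area.
C₁ = κ₁ε₀A/d₁ = 2.40 × 8.85×10⁻¹² × 1.74×10⁻² / 1.60×10⁻⁶ = 2.30×10⁻⁷ F.
C₂ = κ₂ε₀A/d₂ = 7.70 × 8.85×10⁻¹² × 1.74×10⁻² / 4.74×10⁻⁶ = 2.50×10⁻⁷ F.
C = (1/C₁ + 1/C₂)⁻¹ = 1.20×10⁻⁷ F.

C ≈ 120 nF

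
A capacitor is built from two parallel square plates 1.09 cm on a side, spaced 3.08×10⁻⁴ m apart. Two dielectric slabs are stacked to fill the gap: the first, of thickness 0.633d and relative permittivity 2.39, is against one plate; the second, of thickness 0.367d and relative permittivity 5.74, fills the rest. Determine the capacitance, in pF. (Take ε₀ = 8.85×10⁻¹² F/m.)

A = (1.09 cm)² = 1.19×10⁻⁴ m².
Stacked slabs ⇒ two capacitors in series, each with the full plate area.
C₁ = κ₁ε₀A/d₁ = 2.39 × 8.85×10⁻¹² × 1.19×10⁻⁴ / 1.95×10⁻⁴ = 1.29×10⁻¹¹ F.
C₂ = κ₂ε₀A/d₂ = 5.74 × 8.85×10⁻¹² × 1.19×10⁻⁴ / 1.13×10⁻⁴ = 5.34×10⁻¹¹ F.
C = (1/C₁ + 1/C₂)⁻¹ = 1.04×10⁻¹¹ F.

10.4 pF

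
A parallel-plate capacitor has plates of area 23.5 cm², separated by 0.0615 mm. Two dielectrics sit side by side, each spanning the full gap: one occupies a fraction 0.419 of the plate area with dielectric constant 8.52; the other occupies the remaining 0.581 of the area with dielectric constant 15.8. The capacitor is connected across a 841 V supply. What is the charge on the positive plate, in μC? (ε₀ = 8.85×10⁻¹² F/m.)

A = 23.5 cm² = 2.35×10⁻³ m².
Side-by-side slabs ⇒ two capacitors in parallel, each spanning the full gap.
C₁ = κ₁ε₀A₁/d = 8.52 × 8.85×10⁻¹² × 9.85×10⁻⁴ / 6.15×10⁻⁵ = 1.21×10⁻⁹ F.
C₂ = κ₂ε₀A₂/d = 15.8 × 8.85×10⁻¹² × 1.37×10⁻³ / 6.15×10⁻⁵ = 3.10×10⁻⁹ F.
C = C₁ + C₂ = 4.31×10⁻⁹ F.
Q = CV = 4.31×10⁻⁹ × 841 = 3.63×10⁻⁶ C.

Q ≈ 3.63 μC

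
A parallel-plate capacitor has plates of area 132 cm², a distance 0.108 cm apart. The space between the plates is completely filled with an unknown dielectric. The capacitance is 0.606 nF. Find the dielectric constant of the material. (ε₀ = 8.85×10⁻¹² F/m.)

κ ≈ 5.60

A = 132 cm² = 1.32×10⁻² m².
κ = Cd/(ε₀A) = 6.06×10⁻¹⁰ × 1.08×10⁻³ / (8.85×10⁻¹² × 1.32×10⁻²) = 5.60.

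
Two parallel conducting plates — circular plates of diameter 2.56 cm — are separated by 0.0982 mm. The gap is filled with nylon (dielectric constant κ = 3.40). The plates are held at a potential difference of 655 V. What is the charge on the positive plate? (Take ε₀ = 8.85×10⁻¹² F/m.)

A = π(2.56/2 cm)² = 5.15×10⁻⁴ m².
C = κε₀A/d = 3.40 × 8.85×10⁻¹² × 5.15×10⁻⁴ / 9.82×10⁻⁵ = 1.58×10⁻¹⁰ F.
Q = CV = 1.58×10⁻¹⁰ × 655 = 1.03×10⁻⁷ C.

Q ≈ 103 nC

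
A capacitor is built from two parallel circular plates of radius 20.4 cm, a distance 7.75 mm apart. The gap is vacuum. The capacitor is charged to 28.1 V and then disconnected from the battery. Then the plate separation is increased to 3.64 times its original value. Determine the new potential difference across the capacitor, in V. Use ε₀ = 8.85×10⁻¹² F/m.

A = π(20.4 cm)² = 0.131 m².
Initially C₁ = ε₀A/d = 8.85×10⁻¹² × 0.131 / 7.75×10⁻³ = 1.49×10⁻¹⁰ F.
V₁ = 28.1 V.
Isolated ⇒ Q is held fixed. C₂ = 0.275 C₁ and V = Q/C, so V₂/V₁ = C₁/C₂ = 3.64.
V₂ = 3.64 × 28.1 = 1.02×10² V.

V ≈ 102 V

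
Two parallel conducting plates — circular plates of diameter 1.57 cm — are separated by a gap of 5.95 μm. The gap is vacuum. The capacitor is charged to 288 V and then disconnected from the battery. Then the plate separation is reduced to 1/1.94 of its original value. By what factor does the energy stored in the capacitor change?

Isolated ⇒ Q is held fixed.
C₂ = 1.94 C₁ and U = Q²/(2C), so U₂/U₁ = C₁/C₂ = 0.515.

0.515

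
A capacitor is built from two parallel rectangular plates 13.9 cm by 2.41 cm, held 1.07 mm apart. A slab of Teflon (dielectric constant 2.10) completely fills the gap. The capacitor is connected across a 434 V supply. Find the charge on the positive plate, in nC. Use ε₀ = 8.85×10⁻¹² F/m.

A = 13.9 × 2.41 cm² = 3.35×10⁻³ m².
C = κε₀A/d = 2.10 × 8.85×10⁻¹² × 3.35×10⁻³ / 1.07×10⁻³ = 5.82×10⁻¹¹ F.
Q = CV = 5.82×10⁻¹¹ × 434 = 2.53×10⁻⁸ C.

25.3 nC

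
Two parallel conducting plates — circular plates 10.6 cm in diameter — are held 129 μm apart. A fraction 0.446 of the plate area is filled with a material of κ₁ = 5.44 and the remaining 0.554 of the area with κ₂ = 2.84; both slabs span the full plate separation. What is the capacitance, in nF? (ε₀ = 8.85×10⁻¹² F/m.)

A = π(10.6/2 cm)² = 8.82×10⁻³ m².
Side-by-side slabs ⇒ two capacitors in parallel, each spanning the full gap.
C₁ = κ₁ε₀A₁/d = 5.44 × 8.85×10⁻¹² × 3.94×10⁻³ / 1.29×10⁻⁴ = 1.47×10⁻⁹ F.
C₂ = κ₂ε₀A₂/d = 2.84 × 8.85×10⁻¹² × 4.89×10⁻³ / 1.29×10⁻⁴ = 9.53×10⁻¹⁰ F.
C = C₁ + C₂ = 2.42×10⁻⁹ F.

C ≈ 2.42 nF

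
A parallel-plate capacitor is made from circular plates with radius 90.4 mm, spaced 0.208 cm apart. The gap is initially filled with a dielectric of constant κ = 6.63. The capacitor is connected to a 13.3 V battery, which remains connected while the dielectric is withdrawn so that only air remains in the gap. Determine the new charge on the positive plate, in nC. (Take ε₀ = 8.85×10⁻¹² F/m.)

A = π(90.4 mm)² = 2.57×10⁻² m².
Initially C₁ = κε₀A/d = 6.63 × 8.85×10⁻¹² × 2.57×10⁻² / 2.08×10⁻³ = 7.24×10⁻¹⁰ F.
Q₁ = 9.63×10⁻⁹ C.
Battery connected ⇒ V is held fixed. C₂ = 0.151 C₁ and Q = CV, so Q₂/Q₁ = C₂/C₁ = 0.151.
Q₂ = 0.151 × 9.63×10⁻⁹ = 1.45×10⁻⁹ C.

1.45 nC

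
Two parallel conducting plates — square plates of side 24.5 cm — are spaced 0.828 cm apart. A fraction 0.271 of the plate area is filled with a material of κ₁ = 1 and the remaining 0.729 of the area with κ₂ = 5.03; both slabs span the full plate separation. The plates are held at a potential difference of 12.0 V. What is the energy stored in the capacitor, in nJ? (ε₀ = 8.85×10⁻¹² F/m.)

U ≈ 18.2 nJ

A = (24.5 cm)² = 6.00×10⁻² m².
Side-by-side slabs ⇒ two capacitors in parallel, each spanning the full gap.
C₁ = κ₁ε₀A₁/d = 1.00 × 8.85×10⁻¹² × 1.63×10⁻² / 8.28×10⁻³ = 1.74×10⁻¹¹ F.
C₂ = κ₂ε₀A₂/d = 5.03 × 8.85×10⁻¹² × 4.38×10⁻² / 8.28×10⁻³ = 2.35×10⁻¹⁰ F.
C = C₁ + C₂ = 2.53×10⁻¹⁰ F.
U = ½CV² = ½ × 2.53×10⁻¹⁰ × (12.0)² = 1.82×10⁻⁸ J.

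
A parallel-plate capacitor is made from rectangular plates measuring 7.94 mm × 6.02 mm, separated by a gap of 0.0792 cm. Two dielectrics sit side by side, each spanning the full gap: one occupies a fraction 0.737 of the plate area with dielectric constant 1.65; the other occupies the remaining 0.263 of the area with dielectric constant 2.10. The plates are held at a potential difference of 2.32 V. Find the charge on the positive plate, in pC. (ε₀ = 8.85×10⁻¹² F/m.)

A = 7.94 × 6.02 mm² = 4.78×10⁻⁵ m².
Side-by-side slabs ⇒ two capacitors in parallel, each spanning the full gap.
C₁ = κ₁ε₀A₁/d = 1.65 × 8.85×10⁻¹² × 3.52×10⁻⁵ / 7.92×10⁻⁴ = 6.50×10⁻¹³ F.
C₂ = κ₂ε₀A₂/d = 2.10 × 8.85×10⁻¹² × 1.26×10⁻⁵ / 7.92×10⁻⁴ = 2.95×10⁻¹³ F.
C = C₁ + C₂ = 9.45×10⁻¹³ F.
Q = CV = 9.45×10⁻¹³ × 2.32 = 2.19×10⁻¹² C.

Q ≈ 2.19 pC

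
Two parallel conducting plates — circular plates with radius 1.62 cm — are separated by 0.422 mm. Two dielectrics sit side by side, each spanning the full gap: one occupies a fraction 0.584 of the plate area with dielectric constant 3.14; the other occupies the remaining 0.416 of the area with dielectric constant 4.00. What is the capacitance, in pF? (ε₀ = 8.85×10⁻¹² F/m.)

A = π(1.62 cm)² = 8.24×10⁻⁴ m².
Side-by-side slabs ⇒ two capacitors in parallel, each spanning the full gap.
C₁ = κ₁ε₀A₁/d = 3.14 × 8.85×10⁻¹² × 4.81×10⁻⁴ / 4.22×10⁻⁴ = 3.17×10⁻¹¹ F.
C₂ = κ₂ε₀A₂/d = 4.00 × 8.85×10⁻¹² × 3.43×10⁻⁴ / 4.22×10⁻⁴ = 2.88×10⁻¹¹ F.
C = C₁ + C₂ = 6.05×10⁻¹¹ F.

C ≈ 60.5 pF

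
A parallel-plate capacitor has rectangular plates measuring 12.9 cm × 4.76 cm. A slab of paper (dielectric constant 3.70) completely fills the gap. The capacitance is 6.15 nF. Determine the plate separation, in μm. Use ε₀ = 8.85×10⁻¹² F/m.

d ≈ 32.7 μm

A = 12.9 × 4.76 cm² = 6.14×10⁻³ m².
d = κε₀A/C = 3.70 × 8.85×10⁻¹² × 6.14×10⁻³ / 6.15×10⁻⁹ = 3.27×10⁻⁵ m.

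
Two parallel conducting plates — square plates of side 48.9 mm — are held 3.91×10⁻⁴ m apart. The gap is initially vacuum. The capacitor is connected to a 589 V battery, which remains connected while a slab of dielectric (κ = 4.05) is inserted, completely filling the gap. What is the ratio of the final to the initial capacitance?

C₂/C₁ ≈ 4.05

C = κε₀A/d scales with κ, so C₂/C₁ = κ = 4.05.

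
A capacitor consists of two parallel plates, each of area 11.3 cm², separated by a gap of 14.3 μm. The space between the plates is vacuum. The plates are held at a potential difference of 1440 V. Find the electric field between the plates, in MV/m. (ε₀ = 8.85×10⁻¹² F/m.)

E = V/d = 1440 / 1.43×10⁻⁵ = 1.01×10⁸ V/m.

E ≈ 101 MV/m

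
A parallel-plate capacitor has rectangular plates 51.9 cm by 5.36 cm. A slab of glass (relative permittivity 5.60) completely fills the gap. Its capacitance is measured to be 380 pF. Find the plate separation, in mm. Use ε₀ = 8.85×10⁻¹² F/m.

d ≈ 3.63 mm

A = 51.9 × 5.36 cm² = 2.78×10⁻² m².
d = κε₀A/C = 5.60 × 8.85×10⁻¹² × 2.78×10⁻² / 3.80×10⁻¹⁰ = 3.63×10⁻³ m.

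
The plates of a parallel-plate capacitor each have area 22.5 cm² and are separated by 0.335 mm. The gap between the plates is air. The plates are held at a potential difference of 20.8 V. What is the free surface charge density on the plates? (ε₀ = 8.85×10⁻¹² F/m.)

σ ≈ 0.549 μC/m²

A = 22.5 cm² = 2.25×10⁻³ m².
C = ε₀A/d = 8.85×10⁻¹² × 2.25×10⁻³ / 3.35×10⁻⁴ = 5.94×10⁻¹¹ F.
σ = Q/A = CV/A = 5.94×10⁻¹¹ × 20.8 / 2.25×10⁻³ = 5.49×10⁻⁷ C/m².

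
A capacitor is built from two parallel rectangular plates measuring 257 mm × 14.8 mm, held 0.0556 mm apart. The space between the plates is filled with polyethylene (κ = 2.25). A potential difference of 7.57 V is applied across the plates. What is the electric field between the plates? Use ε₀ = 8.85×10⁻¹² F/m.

136 V/mm

E = V/d = 7.57 / 5.56×10⁻⁵ = 1.36×10⁵ V/m.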